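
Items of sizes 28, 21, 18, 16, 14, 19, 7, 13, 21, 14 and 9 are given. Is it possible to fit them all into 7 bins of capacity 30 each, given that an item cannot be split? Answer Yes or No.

Yes

A valid assignment using 7 bins:
  bin 1: 28 = 28
  bin 2: 21 + 9 = 30
  bin 3: 21 + 7 = 28
  bin 4: 19 = 19
  bin 5: 18 = 18
  bin 6: 16 + 14 = 30
  bin 7: 14 + 13 = 27
Every load is within 30, so 7 bins suffice.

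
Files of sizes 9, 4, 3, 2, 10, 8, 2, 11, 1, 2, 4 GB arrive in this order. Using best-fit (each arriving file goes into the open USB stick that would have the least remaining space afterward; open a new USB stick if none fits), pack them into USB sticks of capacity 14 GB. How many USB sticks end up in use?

  9 → USB stick 1 (new)  [load 9/14]
  4 → USB stick 1  [load 13/14]
  3 → USB stick 2 (new)  [load 3/14]
  2 → USB stick 2  [load 5/14]
  10 → USB stick 3 (new)  [load 10/14]
  8 → USB stick 2  [load 13/14]
  2 → USB stick 3  [load 12/14]
  11 → USB stick 4 (new)  [load 11/14]
  1 → USB stick 1  [load 14/14]
  2 → USB stick 3  [load 14/14]
  4 → USB stick 5 (new)  [load 4/14]
5 USB sticks opened.

5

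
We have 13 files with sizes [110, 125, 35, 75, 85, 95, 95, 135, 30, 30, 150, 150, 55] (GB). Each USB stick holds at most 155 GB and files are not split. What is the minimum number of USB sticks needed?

Total = 150 + 150 + 135 + 125 + 110 + 95 + 95 + 85 + 75 + 55 + 35 + 30 + 30 = 1170 GB.
Lower bound: ⌈1170/155⌉ = 8 USB sticks.
A packing using 9 USB sticks:
  USB stick 1: 150 = 150
  USB stick 2: 150 = 150
  USB stick 3: 135 = 135
  USB stick 4: 125 + 30 = 155
  USB stick 5: 110 + 35 = 145
  USB stick 6: 95 + 55 = 150
  USB stick 7: 95 + 30 = 125
  USB stick 8: 85 = 85
  USB stick 9: 75 = 75
No arrangement into 8 USB sticks stays within capacity, so 9 is optimal.

9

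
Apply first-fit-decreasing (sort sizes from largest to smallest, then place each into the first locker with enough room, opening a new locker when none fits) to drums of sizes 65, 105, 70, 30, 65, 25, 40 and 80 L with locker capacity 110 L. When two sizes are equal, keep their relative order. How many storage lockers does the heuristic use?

5

Sorted descending: 105, 80, 70, 65, 65, 40, 30, 25.
  105 → locker 1 (new)  [load 105/110]
  80 → locker 2 (new)  [load 80/110]
  70 → locker 3 (new)  [load 70/110]
  65 → locker 4 (new)  [load 65/110]
  65 → locker 5 (new)  [load 65/110]
  40 → locker 3  [load 110/110]
  30 → locker 2  [load 110/110]
  25 → locker 4  [load 90/110]
5 storage lockers opened.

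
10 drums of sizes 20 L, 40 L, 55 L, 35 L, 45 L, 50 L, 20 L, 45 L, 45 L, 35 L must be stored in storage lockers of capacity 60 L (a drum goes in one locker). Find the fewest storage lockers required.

8

Total = 55 + 50 + 45 + 45 + 45 + 40 + 35 + 35 + 20 + 20 = 390 L.
Lower bound: ⌈390/60⌉ = 7 storage lockers.
Also, 8 drums each exceed 30 L, and no two of those can share a locker, so at least 8 storage lockers are needed.
A packing using 8 storage lockers:
  locker 1: 55 = 55
  locker 2: 50 = 50
  locker 3: 45 = 45
  locker 4: 45 = 45
  locker 5: 45 = 45
  locker 6: 40 + 20 = 60
  locker 7: 35 + 20 = 55
  locker 8: 35 = 35
This matches the lower bound, so 8 is optimal.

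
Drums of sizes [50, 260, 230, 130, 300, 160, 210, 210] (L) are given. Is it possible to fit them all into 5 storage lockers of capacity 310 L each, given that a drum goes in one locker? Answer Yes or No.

No

Total = 1550 L; ⌈1550/310⌉ = 5.
6 drums each exceed half the capacity and cannot share a locker, forcing at least 6 storage lockers.
At least 6 storage lockers are required, but only 5 are allowed.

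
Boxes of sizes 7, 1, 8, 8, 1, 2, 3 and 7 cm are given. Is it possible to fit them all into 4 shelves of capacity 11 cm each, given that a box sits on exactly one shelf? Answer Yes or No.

Yes

A valid assignment using 4 shelves:
  shelf 1: 8 + 3 = 11
  shelf 2: 8 + 2 + 1 = 11
  shelf 3: 7 + 1 = 8
  shelf 4: 7 = 7
Every load is within 11 cm, so 4 shelves suffice.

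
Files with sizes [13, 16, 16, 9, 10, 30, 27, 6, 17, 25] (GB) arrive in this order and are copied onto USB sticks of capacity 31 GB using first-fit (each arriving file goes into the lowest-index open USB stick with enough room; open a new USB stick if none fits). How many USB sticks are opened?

  13 → USB stick 1 (new)  [load 13/31]
  16 → USB stick 1  [load 29/31]
  16 → USB stick 2 (new)  [load 16/31]
  9 → USB stick 2  [load 25/31]
  10 → USB stick 3 (new)  [load 10/31]
  30 → USB stick 4 (new)  [load 30/31]
  27 → USB stick 5 (new)  [load 27/31]
  6 → USB stick 2  [load 31/31]
  17 → USB stick 3  [load 27/31]
  25 → USB stick 6 (new)  [load 25/31]
6 USB sticks opened.

6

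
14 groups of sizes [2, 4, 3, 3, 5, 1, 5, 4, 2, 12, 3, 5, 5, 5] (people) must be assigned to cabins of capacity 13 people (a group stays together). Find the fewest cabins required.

Total = 12 + 5 + 5 + 5 + 5 + 5 + 4 + 4 + 3 + 3 + 3 + 2 + 2 + 1 = 59 people.
Lower bound: ⌈59/13⌉ = 5 cabins.
A packing using 5 cabins:
  cabin 1: 12 + 1 = 13
  cabin 2: 5 + 5 + 3 = 13
  cabin 3: 5 + 5 + 3 = 13
  cabin 4: 5 + 4 + 4 = 13
  cabin 5: 3 + 2 + 2 = 7
This matches the lower bound, so 5 is optimal.

5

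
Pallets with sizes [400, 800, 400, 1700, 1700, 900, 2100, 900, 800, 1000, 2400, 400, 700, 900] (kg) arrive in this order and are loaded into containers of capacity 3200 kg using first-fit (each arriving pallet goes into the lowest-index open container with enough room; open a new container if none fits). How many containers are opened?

  400 → container 1 (new)  [load 400/3200]
  800 → container 1  [load 1200/3200]
  400 → container 1  [load 1600/3200]
  1700 → container 2 (new)  [load 1700/3200]
  1700 → container 3 (new)  [load 1700/3200]
  900 → container 1  [load 2500/3200]
  2100 → container 4 (new)  [load 2100/3200]
  900 → container 2  [load 2600/3200]
  800 → container 3  [load 2500/3200]
  1000 → container 4  [load 3100/3200]
  2400 → container 5 (new)  [load 2400/3200]
  400 → container 1  [load 2900/3200]
  700 → container 3  [load 3200/3200]
  900 → container 6 (new)  [load 900/3200]
6 containers opened.

6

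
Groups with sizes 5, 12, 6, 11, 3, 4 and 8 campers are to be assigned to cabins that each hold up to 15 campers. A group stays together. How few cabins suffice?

4

Total = 12 + 11 + 8 + 6 + 5 + 4 + 3 = 49 campers.
Lower bound: ⌈49/15⌉ = 4 cabins.
A packing using 4 cabins:
  cabin 1: 12 + 3 = 15
  cabin 2: 11 + 4 = 15
  cabin 3: 8 + 6 = 14
  cabin 4: 5 = 5
This matches the lower bound, so 4 is optimal.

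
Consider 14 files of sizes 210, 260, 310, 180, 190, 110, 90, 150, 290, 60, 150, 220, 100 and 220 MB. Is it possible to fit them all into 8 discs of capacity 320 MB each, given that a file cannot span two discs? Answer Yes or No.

No

Total = 2540 MB; ⌈2540/320⌉ = 8.
The bound of 8 does not rule out 8, but exhaustive search shows no assignment into 8 discs of capacity 320 MB exists — the minimum is 9.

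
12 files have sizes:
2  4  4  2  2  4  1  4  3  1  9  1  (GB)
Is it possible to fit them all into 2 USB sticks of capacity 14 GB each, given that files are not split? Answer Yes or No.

Total = 37 GB; ⌈37/14⌉ = 3.
At least 3 USB sticks are required, but only 2 are allowed.

No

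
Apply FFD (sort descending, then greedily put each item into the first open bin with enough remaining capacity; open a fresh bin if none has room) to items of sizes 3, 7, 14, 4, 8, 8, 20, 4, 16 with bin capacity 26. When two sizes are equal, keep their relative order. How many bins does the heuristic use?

4

Sorted descending: 20, 16, 14, 8, 8, 7, 4, 4, 3.
  20 → bin 1 (new)  [load 20/26]
  16 → bin 2 (new)  [load 16/26]
  14 → bin 3 (new)  [load 14/26]
  8 → bin 2  [load 24/26]
  8 → bin 3  [load 22/26]
  7 → bin 4 (new)  [load 7/26]
  4 → bin 1  [load 24/26]
  4 → bin 3  [load 26/26]
  3 → bin 4  [load 10/26]
4 bins opened.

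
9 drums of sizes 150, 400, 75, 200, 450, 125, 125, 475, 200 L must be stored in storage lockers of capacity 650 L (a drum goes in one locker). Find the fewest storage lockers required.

Total = 475 + 450 + 400 + 200 + 200 + 150 + 125 + 125 + 75 = 2200 L.
Lower bound: ⌈2200/650⌉ = 4 storage lockers.
A packing using 4 storage lockers:
  locker 1: 475 + 150 = 625
  locker 2: 450 + 200 = 650
  locker 3: 400 + 200 = 600
  locker 4: 125 + 125 + 75 = 325
This matches the lower bound, so 4 is optimal.

4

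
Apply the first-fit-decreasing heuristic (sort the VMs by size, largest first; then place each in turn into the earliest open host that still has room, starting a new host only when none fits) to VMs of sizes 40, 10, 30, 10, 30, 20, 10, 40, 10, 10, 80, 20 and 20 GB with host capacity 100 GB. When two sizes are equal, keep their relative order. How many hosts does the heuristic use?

Sorted descending: 80, 40, 40, 30, 30, 20, 20, 20, 10, 10, 10, 10, 10.
  80 → host 1 (new)  [load 80/100]
  40 → host 2 (new)  [load 40/100]
  40 → host 2  [load 80/100]
  30 → host 3 (new)  [load 30/100]
  30 → host 3  [load 60/100]
  20 → host 1  [load 100/100]
  20 → host 2  [load 100/100]
  20 → host 3  [load 80/100]
  10 → host 3  [load 90/100]
  10 → host 3  [load 100/100]
  10 → host 4 (new)  [load 10/100]
  10 → host 4  [load 20/100]
  10 → host 4  [load 30/100]
4 hosts opened.

4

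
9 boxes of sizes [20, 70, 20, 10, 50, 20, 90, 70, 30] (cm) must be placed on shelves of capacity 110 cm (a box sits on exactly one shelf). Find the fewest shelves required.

4

Total = 90 + 70 + 70 + 50 + 30 + 20 + 20 + 20 + 10 = 380 cm.
Lower bound: ⌈380/110⌉ = 4 shelves.
A packing using 4 shelves:
  shelf 1: 90 + 20 = 110
  shelf 2: 70 + 30 + 10 = 110
  shelf 3: 70 + 20 + 20 = 110
  shelf 4: 50 = 50
This matches the lower bound, so 4 is optimal.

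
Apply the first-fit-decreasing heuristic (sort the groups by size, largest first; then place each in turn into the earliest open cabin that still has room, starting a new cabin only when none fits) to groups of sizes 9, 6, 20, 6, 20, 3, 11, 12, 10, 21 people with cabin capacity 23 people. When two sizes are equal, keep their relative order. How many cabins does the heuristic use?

Sorted descending: 21, 20, 20, 12, 11, 10, 9, 6, 6, 3.
  21 → cabin 1 (new)  [load 21/23]
  20 → cabin 2 (new)  [load 20/23]
  20 → cabin 3 (new)  [load 20/23]
  12 → cabin 4 (new)  [load 12/23]
  11 → cabin 4  [load 23/23]
  10 → cabin 5 (new)  [load 10/23]
  9 → cabin 5  [load 19/23]
  6 → cabin 6 (new)  [load 6/23]
  6 → cabin 6  [load 12/23]
  3 → cabin 2  [load 23/23]
6 cabins opened.

6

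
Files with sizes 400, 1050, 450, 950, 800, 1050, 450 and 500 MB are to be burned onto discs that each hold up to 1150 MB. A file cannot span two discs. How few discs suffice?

Total = 1050 + 1050 + 950 + 800 + 500 + 450 + 450 + 400 = 5650 MB.
Lower bound: ⌈5650/1150⌉ = 5 discs.
A packing using 6 discs:
  disc 1: 1050 = 1050
  disc 2: 1050 = 1050
  disc 3: 950 = 950
  disc 4: 800 = 800
  disc 5: 500 + 450 = 950
  disc 6: 450 + 400 = 850
No arrangement into 5 discs stays within capacity, so 6 is optimal.

6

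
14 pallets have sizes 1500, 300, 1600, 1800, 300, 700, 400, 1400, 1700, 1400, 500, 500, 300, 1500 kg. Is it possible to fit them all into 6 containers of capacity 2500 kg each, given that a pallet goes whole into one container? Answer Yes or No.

No

Total = 13900 kg; ⌈13900/2500⌉ = 6.
7 pallets each exceed half the capacity and cannot share a container, forcing at least 7 containers.
At least 7 containers are required, but only 6 are allowed.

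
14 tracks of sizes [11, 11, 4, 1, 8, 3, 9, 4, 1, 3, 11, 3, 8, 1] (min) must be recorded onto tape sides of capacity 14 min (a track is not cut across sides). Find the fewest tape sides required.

6

Total = 11 + 11 + 11 + 9 + 8 + 8 + 4 + 4 + 3 + 3 + 3 + 1 + 1 + 1 = 78 min.
Lower bound: ⌈78/14⌉ = 6 tape sides.
A packing using 6 tape sides:
  side 1: 11 + 3 = 14
  side 2: 11 + 3 = 14
  side 3: 11 + 3 = 14
  side 4: 9 + 4 + 1 = 14
  side 5: 8 + 4 + 1 + 1 = 14
  side 6: 8 = 8
This matches the lower bound, so 6 is optimal.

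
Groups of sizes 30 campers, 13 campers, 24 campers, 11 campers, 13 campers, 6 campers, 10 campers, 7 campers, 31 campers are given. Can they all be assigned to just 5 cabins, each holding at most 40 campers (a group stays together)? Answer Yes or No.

Yes

A valid assignment using 4 cabins:
  cabin 1: 31 + 7 = 38
  cabin 2: 30 + 10 = 40
  cabin 3: 24 + 13 = 37
  cabin 4: 13 + 11 + 6 = 30
That uses only 4 ≤ 5, so 5 cabins are enough.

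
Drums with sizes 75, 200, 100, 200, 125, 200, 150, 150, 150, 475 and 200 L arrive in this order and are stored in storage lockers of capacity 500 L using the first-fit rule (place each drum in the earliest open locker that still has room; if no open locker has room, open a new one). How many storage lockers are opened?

  75 → locker 1 (new)  [load 75/500]
  200 → locker 1  [load 275/500]
  100 → locker 1  [load 375/500]
  200 → locker 2 (new)  [load 200/500]
  125 → locker 1  [load 500/500]
  200 → locker 2  [load 400/500]
  150 → locker 3 (new)  [load 150/500]
  150 → locker 3  [load 300/500]
  150 → locker 3  [load 450/500]
  475 → locker 4 (new)  [load 475/500]
  200 → locker 5 (new)  [load 200/500]
5 storage lockers opened.

5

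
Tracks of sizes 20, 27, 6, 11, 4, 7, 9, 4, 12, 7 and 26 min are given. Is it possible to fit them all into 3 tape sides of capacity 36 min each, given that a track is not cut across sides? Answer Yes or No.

No

Total = 133 min; ⌈133/36⌉ = 4.
At least 4 tape sides are required, but only 3 are allowed.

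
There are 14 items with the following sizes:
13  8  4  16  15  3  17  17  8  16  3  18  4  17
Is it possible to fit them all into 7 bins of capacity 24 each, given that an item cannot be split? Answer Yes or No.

Total = 159; ⌈159/24⌉ = 7.
8 items each exceed half the capacity and cannot share a bin, forcing at least 8 bins.
At least 8 bins are required, but only 7 are allowed.

No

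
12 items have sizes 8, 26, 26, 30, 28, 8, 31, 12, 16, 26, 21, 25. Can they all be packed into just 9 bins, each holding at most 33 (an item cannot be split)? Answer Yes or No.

Yes

A valid assignment using 9 bins:
  bin 1: 31 = 31
  bin 2: 30 = 30
  bin 3: 28 = 28
  bin 4: 26 = 26
  bin 5: 26 = 26
  bin 6: 26 = 26
  bin 7: 25 + 8 = 33
  bin 8: 21 + 12 = 33
  bin 9: 16 + 8 = 24
Every load is within 33, so 9 bins suffice.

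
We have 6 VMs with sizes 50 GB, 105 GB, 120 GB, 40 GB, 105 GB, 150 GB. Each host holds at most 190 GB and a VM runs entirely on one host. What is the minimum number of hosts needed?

4

Total = 150 + 120 + 105 + 105 + 50 + 40 = 570 GB.
Lower bound: ⌈570/190⌉ = 3 hosts.
Also, 4 VMs each exceed 95 GB, and no two of those can share a host, so at least 4 hosts are needed.
A packing using 4 hosts:
  host 1: 150 + 40 = 190
  host 2: 120 + 50 = 170
  host 3: 105 = 105
  host 4: 105 = 105
This matches the lower bound, so 4 is optimal.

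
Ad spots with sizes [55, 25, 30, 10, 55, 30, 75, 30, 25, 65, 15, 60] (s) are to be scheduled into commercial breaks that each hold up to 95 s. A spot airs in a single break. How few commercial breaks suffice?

Total = 75 + 65 + 60 + 55 + 55 + 30 + 30 + 30 + 25 + 25 + 15 + 10 = 475 s.
Lower bound: ⌈475/95⌉ = 5 commercial breaks.
A packing using 6 commercial breaks:
  break 1: 75 + 15 = 90
  break 2: 65 + 30 = 95
  break 3: 60 + 30 = 90
  break 4: 55 + 30 + 10 = 95
  break 5: 55 + 25 = 80
  break 6: 25 = 25
No arrangement into 5 commercial breaks stays within capacity, so 6 is optimal.

6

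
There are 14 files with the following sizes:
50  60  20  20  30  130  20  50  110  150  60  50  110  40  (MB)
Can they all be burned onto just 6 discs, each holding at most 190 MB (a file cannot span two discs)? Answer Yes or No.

A valid assignment using 5 discs:
  disc 1: 150 + 40 = 190
  disc 2: 130 + 60 = 190
  disc 3: 110 + 60 + 20 = 190
  disc 4: 110 + 50 + 30 = 190
  disc 5: 50 + 50 + 20 + 20 = 140
That uses only 5 ≤ 6, so 6 discs are enough.

Yes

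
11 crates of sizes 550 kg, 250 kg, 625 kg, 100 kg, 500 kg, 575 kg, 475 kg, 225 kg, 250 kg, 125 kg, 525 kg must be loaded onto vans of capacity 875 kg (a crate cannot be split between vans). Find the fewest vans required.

Total = 625 + 575 + 550 + 525 + 500 + 475 + 250 + 250 + 225 + 125 + 100 = 4200 kg.
Lower bound: ⌈4200/875⌉ = 5 vans.
Also, 6 crates each exceed 875/2 kg, and no two of those can share a van, so at least 6 vans are needed.
A packing using 6 vans:
  van 1: 625 + 250 = 875
  van 2: 575 + 250 = 825
  van 3: 550 + 225 + 100 = 875
  van 4: 525 + 125 = 650
  van 5: 500 = 500
  van 6: 475 = 475
This matches the lower bound, so 6 is optimal.

6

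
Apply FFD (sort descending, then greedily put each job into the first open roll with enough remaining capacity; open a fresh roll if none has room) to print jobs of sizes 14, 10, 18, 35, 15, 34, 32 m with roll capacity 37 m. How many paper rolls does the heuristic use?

5

Sorted descending: 35, 34, 32, 18, 15, 14, 10.
  35 → roll 1 (new)  [load 35/37]
  34 → roll 2 (new)  [load 34/37]
  32 → roll 3 (new)  [load 32/37]
  18 → roll 4 (new)  [load 18/37]
  15 → roll 4  [load 33/37]
  14 → roll 5 (new)  [load 14/37]
  10 → roll 5  [load 24/37]
5 paper rolls opened.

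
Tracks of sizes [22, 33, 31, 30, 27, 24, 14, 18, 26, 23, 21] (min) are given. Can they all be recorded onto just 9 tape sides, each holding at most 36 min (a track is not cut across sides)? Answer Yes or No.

No

Total = 269 min; ⌈269/36⌉ = 8.
9 tracks each exceed half the capacity and cannot share a side, forcing at least 9 tape sides.
The bound of 9 does not rule out 9, but exhaustive search shows no assignment into 9 tape sides of capacity 36 min exists — the minimum is 10.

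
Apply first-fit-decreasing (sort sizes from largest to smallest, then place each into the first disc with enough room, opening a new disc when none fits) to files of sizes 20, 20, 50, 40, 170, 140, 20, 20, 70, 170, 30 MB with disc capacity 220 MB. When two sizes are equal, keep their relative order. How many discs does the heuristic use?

4

Sorted descending: 170, 170, 140, 70, 50, 40, 30, 20, 20, 20, 20.
  170 → disc 1 (new)  [load 170/220]
  170 → disc 2 (new)  [load 170/220]
  140 → disc 3 (new)  [load 140/220]
  70 → disc 3  [load 210/220]
  50 → disc 1  [load 220/220]
  40 → disc 2  [load 210/220]
  30 → disc 4 (new)  [load 30/220]
  20 → disc 4  [load 50/220]
  20 → disc 4  [load 70/220]
  20 → disc 4  [load 90/220]
  20 → disc 4  [load 110/220]
4 discs opened.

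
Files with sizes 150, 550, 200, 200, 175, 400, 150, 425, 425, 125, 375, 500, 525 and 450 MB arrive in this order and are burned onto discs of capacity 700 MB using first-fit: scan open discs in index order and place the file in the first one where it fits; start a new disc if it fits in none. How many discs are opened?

  150 → disc 1 (new)  [load 150/700]
  550 → disc 1  [load 700/700]
  200 → disc 2 (new)  [load 200/700]
  200 → disc 2  [load 400/700]
  175 → disc 2  [load 575/700]
  400 → disc 3 (new)  [load 400/700]
  150 → disc 3  [load 550/700]
  425 → disc 4 (new)  [load 425/700]
  425 → disc 5 (new)  [load 425/700]
  125 → disc 2  [load 700/700]
  375 → disc 6 (new)  [load 375/700]
  500 → disc 7 (new)  [load 500/700]
  525 → disc 8 (new)  [load 525/700]
  450 → disc 9 (new)  [load 450/700]
9 discs opened.

9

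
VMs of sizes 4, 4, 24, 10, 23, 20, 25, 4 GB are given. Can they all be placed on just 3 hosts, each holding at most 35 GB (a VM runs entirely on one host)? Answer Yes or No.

Total = 114 GB; ⌈114/35⌉ = 4.
At least 4 hosts are required, but only 3 are allowed.

No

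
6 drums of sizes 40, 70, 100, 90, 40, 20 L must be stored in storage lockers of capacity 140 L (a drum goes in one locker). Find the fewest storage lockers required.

Total = 100 + 90 + 70 + 40 + 40 + 20 = 360 L.
Lower bound: ⌈360/140⌉ = 3 storage lockers.
A packing using 3 storage lockers:
  locker 1: 100 + 40 = 140
  locker 2: 90 + 40 = 130
  locker 3: 70 + 20 = 90
This matches the lower bound, so 3 is optimal.

3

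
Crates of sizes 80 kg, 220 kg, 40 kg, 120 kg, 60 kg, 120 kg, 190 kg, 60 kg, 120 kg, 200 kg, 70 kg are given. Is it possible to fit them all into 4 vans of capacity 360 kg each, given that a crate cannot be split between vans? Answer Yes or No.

Yes

A valid assignment using 4 vans:
  van 1: 220 + 120 = 340
  van 2: 200 + 120 + 40 = 360
  van 3: 190 + 120 = 310
  van 4: 80 + 70 + 60 + 60 = 270
Every load is within 360 kg, so 4 vans suffice.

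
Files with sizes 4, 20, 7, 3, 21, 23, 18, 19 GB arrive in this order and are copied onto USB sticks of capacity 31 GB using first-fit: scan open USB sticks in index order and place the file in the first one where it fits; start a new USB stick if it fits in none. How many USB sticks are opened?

5

  4 → USB stick 1 (new)  [load 4/31]
  20 → USB stick 1  [load 24/31]
  7 → USB stick 1  [load 31/31]
  3 → USB stick 2 (new)  [load 3/31]
  21 → USB stick 2  [load 24/31]
  23 → USB stick 3 (new)  [load 23/31]
  18 → USB stick 4 (new)  [load 18/31]
  19 → USB stick 5 (new)  [load 19/31]
5 USB sticks opened.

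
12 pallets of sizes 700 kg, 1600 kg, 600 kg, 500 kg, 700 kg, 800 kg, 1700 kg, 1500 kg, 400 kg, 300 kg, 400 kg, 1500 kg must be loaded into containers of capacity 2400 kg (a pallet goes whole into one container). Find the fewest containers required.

5

Total = 1700 + 1600 + 1500 + 1500 + 800 + 700 + 700 + 600 + 500 + 400 + 400 + 300 = 10700 kg.
Lower bound: ⌈10700/2400⌉ = 5 containers.
A packing using 5 containers:
  container 1: 1700 + 700 = 2400
  container 2: 1600 + 800 = 2400
  container 3: 1500 + 700 = 2200
  container 4: 1500 + 600 + 300 = 2400
  container 5: 500 + 400 + 400 = 1300
This matches the lower bound, so 5 is optimal.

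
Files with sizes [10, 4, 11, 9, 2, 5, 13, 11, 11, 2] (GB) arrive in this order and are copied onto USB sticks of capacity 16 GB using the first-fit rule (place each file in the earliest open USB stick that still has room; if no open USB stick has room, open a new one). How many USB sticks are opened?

6

  10 → USB stick 1 (new)  [load 10/16]
  4 → USB stick 1  [load 14/16]
  11 → USB stick 2 (new)  [load 11/16]
  9 → USB stick 3 (new)  [load 9/16]
  2 → USB stick 1  [load 16/16]
  5 → USB stick 2  [load 16/16]
  13 → USB stick 4 (new)  [load 13/16]
  11 → USB stick 5 (new)  [load 11/16]
  11 → USB stick 6 (new)  [load 11/16]
  2 → USB stick 3  [load 11/16]
6 USB sticks opened.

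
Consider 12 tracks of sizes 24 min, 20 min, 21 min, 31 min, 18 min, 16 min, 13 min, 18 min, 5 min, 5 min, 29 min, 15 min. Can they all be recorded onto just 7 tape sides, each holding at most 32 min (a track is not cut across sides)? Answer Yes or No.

Total = 215 min; ⌈215/32⌉ = 7.
The bound of 7 does not rule out 7, but exhaustive search shows no assignment into 7 tape sides of capacity 32 min exists — the minimum is 8.

No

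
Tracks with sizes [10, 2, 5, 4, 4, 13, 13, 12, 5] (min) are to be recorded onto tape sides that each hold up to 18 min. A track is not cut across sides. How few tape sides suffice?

Total = 13 + 13 + 12 + 10 + 5 + 5 + 4 + 4 + 2 = 68 min.
Lower bound: ⌈68/18⌉ = 4 tape sides.
A packing using 4 tape sides:
  side 1: 13 + 5 = 18
  side 2: 13 + 5 = 18
  side 3: 12 + 4 + 2 = 18
  side 4: 10 + 4 = 14
This matches the lower bound, so 4 is optimal.

4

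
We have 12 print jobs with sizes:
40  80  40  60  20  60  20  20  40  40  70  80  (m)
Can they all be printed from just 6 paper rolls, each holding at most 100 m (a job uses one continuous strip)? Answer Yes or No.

A valid assignment using 6 paper rolls:
  roll 1: 80 + 20 = 100
  roll 2: 80 + 20 = 100
  roll 3: 70 + 20 = 90
  roll 4: 60 + 40 = 100
  roll 5: 60 + 40 = 100
  roll 6: 40 + 40 = 80
Every load is within 100 m, so 6 paper rolls suffice.

Yes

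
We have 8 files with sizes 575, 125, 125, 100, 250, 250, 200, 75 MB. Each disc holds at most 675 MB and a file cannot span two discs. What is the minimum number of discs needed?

3

Total = 575 + 250 + 250 + 200 + 125 + 125 + 100 + 75 = 1700 MB.
Lower bound: ⌈1700/675⌉ = 3 discs.
A packing using 3 discs:
  disc 1: 575 + 100 = 675
  disc 2: 250 + 250 + 125 = 625
  disc 3: 200 + 125 + 75 = 400
This matches the lower bound, so 3 is optimal.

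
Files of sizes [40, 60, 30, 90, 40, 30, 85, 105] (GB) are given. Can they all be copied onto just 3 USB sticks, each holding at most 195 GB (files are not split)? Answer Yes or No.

Yes

A valid assignment using 3 USB sticks:
  USB stick 1: 105 + 90 = 195
  USB stick 2: 85 + 60 + 40 = 185
  USB stick 3: 40 + 30 + 30 = 100
Every load is within 195 GB, so 3 USB sticks suffice.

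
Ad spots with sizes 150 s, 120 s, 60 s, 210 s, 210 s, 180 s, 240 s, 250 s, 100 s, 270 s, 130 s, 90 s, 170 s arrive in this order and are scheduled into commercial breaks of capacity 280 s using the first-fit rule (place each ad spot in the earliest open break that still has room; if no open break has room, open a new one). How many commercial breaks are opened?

  150 → break 1 (new)  [load 150/280]
  120 → break 1  [load 270/280]
  60 → break 2 (new)  [load 60/280]
  210 → break 2  [load 270/280]
  210 → break 3 (new)  [load 210/280]
  180 → break 4 (new)  [load 180/280]
  240 → break 5 (new)  [load 240/280]
  250 → break 6 (new)  [load 250/280]
  100 → break 4  [load 280/280]
  270 → break 7 (new)  [load 270/280]
  130 → break 8 (new)  [load 130/280]
  90 → break 8  [load 220/280]
  170 → break 9 (new)  [load 170/280]
9 commercial breaks opened.

9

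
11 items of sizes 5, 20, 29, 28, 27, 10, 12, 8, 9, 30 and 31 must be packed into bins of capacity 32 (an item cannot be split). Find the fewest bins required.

7

Total = 31 + 30 + 29 + 28 + 27 + 20 + 12 + 10 + 9 + 8 + 5 = 209.
Lower bound: ⌈209/32⌉ = 7 bins.
A packing using 7 bins:
  bin 1: 31 = 31
  bin 2: 30 = 30
  bin 3: 29 = 29
  bin 4: 28 = 28
  bin 5: 27 + 5 = 32
  bin 6: 20 + 12 = 32
  bin 7: 10 + 9 + 8 = 27
This matches the lower bound, so 7 is optimal.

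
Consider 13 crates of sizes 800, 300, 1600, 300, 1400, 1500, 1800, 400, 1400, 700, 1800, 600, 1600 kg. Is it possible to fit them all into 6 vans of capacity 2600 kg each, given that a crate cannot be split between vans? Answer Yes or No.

Total = 14200 kg; ⌈14200/2600⌉ = 6.
7 crates each exceed half the capacity and cannot share a van, forcing at least 7 vans.
At least 7 vans are required, but only 6 are allowed.

No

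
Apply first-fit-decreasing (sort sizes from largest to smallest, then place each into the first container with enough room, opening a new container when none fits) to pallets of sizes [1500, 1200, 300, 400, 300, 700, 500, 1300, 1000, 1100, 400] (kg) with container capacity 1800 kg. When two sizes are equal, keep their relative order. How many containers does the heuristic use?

Sorted descending: 1500, 1300, 1200, 1100, 1000, 700, 500, 400, 400, 300, 300.
  1500 → container 1 (new)  [load 1500/1800]
  1300 → container 2 (new)  [load 1300/1800]
  1200 → container 3 (new)  [load 1200/1800]
  1100 → container 4 (new)  [load 1100/1800]
  1000 → container 5 (new)  [load 1000/1800]
  700 → container 4  [load 1800/1800]
  500 → container 2  [load 1800/1800]
  400 → container 3  [load 1600/1800]
  400 → container 5  [load 1400/1800]
  300 → container 1  [load 1800/1800]
  300 → container 5  [load 1700/1800]
5 containers opened.

5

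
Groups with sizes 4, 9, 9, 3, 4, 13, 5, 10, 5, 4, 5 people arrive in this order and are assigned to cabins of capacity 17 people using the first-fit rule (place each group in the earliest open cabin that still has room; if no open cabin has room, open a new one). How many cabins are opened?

  4 → cabin 1 (new)  [load 4/17]
  9 → cabin 1  [load 13/17]
  9 → cabin 2 (new)  [load 9/17]
  3 → cabin 1  [load 16/17]
  4 → cabin 2  [load 13/17]
  13 → cabin 3 (new)  [load 13/17]
  5 → cabin 4 (new)  [load 5/17]
  10 → cabin 4  [load 15/17]
  5 → cabin 5 (new)  [load 5/17]
  4 → cabin 2  [load 17/17]
  5 → cabin 5  [load 10/17]
5 cabins opened.

5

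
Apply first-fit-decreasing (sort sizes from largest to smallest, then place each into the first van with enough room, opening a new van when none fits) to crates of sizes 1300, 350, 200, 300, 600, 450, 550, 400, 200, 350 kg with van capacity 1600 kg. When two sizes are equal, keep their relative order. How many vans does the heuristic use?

3

Sorted descending: 1300, 600, 550, 450, 400, 350, 350, 300, 200, 200.
  1300 → van 1 (new)  [load 1300/1600]
  600 → van 2 (new)  [load 600/1600]
  550 → van 2  [load 1150/1600]
  450 → van 2  [load 1600/1600]
  400 → van 3 (new)  [load 400/1600]
  350 → van 3  [load 750/1600]
  350 → van 3  [load 1100/1600]
  300 → van 1  [load 1600/1600]
  200 → van 3  [load 1300/1600]
  200 → van 3  [load 1500/1600]
3 vans opened.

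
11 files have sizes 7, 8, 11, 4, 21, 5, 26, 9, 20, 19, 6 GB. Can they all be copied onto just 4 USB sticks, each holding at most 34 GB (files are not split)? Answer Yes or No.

A valid assignment using 4 USB sticks:
  USB stick 1: 26 + 8 = 34
  USB stick 2: 21 + 7 + 6 = 34
  USB stick 3: 20 + 9 + 5 = 34
  USB stick 4: 19 + 11 + 4 = 34
Every load is within 34 GB, so 4 USB sticks suffice.

Yes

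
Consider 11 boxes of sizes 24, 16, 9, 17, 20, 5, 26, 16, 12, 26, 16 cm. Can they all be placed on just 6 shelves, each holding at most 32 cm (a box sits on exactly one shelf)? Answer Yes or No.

Total = 187 cm; ⌈187/32⌉ = 6.
The bound of 6 does not rule out 6, but exhaustive search shows no assignment into 6 shelves of capacity 32 cm exists — the minimum is 7.

No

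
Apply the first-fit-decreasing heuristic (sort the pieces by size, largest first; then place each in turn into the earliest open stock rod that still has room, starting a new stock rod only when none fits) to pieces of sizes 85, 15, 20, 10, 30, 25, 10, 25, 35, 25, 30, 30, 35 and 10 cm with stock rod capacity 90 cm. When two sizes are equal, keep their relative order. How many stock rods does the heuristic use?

Sorted descending: 85, 35, 35, 30, 30, 30, 25, 25, 25, 20, 15, 10, 10, 10.
  85 → stock rod 1 (new)  [load 85/90]
  35 → stock rod 2 (new)  [load 35/90]
  35 → stock rod 2  [load 70/90]
  30 → stock rod 3 (new)  [load 30/90]
  30 → stock rod 3  [load 60/90]
  30 → stock rod 3  [load 90/90]
  25 → stock rod 4 (new)  [load 25/90]
  25 → stock rod 4  [load 50/90]
  25 → stock rod 4  [load 75/90]
  20 → stock rod 2  [load 90/90]
  15 → stock rod 4  [load 90/90]
  10 → stock rod 5 (new)  [load 10/90]
  10 → stock rod 5  [load 20/90]
  10 → stock rod 5  [load 30/90]
5 stock rods opened.

5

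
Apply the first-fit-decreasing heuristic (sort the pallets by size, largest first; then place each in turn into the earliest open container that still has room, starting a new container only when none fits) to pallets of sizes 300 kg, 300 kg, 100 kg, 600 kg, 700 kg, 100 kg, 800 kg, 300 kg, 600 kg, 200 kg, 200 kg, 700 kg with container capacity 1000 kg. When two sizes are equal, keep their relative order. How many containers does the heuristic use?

5

Sorted descending: 800, 700, 700, 600, 600, 300, 300, 300, 200, 200, 100, 100.
  800 → container 1 (new)  [load 800/1000]
  700 → container 2 (new)  [load 700/1000]
  700 → container 3 (new)  [load 700/1000]
  600 → container 4 (new)  [load 600/1000]
  600 → container 5 (new)  [load 600/1000]
  300 → container 2  [load 1000/1000]
  300 → container 3  [load 1000/1000]
  300 → container 4  [load 900/1000]
  200 → container 1  [load 1000/1000]
  200 → container 5  [load 800/1000]
  100 → container 4  [load 1000/1000]
  100 → container 5  [load 900/1000]
5 containers opened.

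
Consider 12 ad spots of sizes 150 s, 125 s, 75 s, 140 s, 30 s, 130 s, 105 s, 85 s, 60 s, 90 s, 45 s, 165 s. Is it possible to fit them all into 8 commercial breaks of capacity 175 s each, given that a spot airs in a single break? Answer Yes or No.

A valid assignment using 8 commercial breaks:
  break 1: 165 = 165
  break 2: 150 = 150
  break 3: 140 + 30 = 170
  break 4: 130 + 45 = 175
  break 5: 125 = 125
  break 6: 105 + 60 = 165
  break 7: 90 + 85 = 175
  break 8: 75 = 75
Every load is within 175 s, so 8 commercial breaks suffice.

Yes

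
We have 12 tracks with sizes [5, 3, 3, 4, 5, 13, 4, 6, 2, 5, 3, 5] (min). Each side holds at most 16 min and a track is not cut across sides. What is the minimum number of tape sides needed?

4

Total = 13 + 6 + 5 + 5 + 5 + 5 + 4 + 4 + 3 + 3 + 3 + 2 = 58 min.
Lower bound: ⌈58/16⌉ = 4 tape sides.
A packing using 4 tape sides:
  side 1: 13 + 3 = 16
  side 2: 6 + 5 + 5 = 16
  side 3: 5 + 5 + 4 + 2 = 16
  side 4: 4 + 3 + 3 = 10
This matches the lower bound, so 4 is optimal.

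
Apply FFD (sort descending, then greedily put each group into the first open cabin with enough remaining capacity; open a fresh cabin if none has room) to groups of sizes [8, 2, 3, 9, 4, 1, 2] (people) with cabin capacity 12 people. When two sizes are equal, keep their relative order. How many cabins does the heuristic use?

Sorted descending: 9, 8, 4, 3, 2, 2, 1.
  9 → cabin 1 (new)  [load 9/12]
  8 → cabin 2 (new)  [load 8/12]
  4 → cabin 2  [load 12/12]
  3 → cabin 1  [load 12/12]
  2 → cabin 3 (new)  [load 2/12]
  2 → cabin 3  [load 4/12]
  1 → cabin 3  [load 5/12]
3 cabins opened.

3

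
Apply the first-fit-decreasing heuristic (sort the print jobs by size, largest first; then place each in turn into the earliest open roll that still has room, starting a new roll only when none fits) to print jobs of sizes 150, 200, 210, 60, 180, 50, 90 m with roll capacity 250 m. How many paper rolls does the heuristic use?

Sorted descending: 210, 200, 180, 150, 90, 60, 50.
  210 → roll 1 (new)  [load 210/250]
  200 → roll 2 (new)  [load 200/250]
  180 → roll 3 (new)  [load 180/250]
  150 → roll 4 (new)  [load 150/250]
  90 → roll 4  [load 240/250]
  60 → roll 3  [load 240/250]
  50 → roll 2  [load 250/250]
4 paper rolls opened.

4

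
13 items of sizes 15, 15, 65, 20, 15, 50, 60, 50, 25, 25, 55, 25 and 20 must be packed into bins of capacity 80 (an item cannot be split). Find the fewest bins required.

Total = 65 + 60 + 55 + 50 + 50 + 25 + 25 + 25 + 20 + 20 + 15 + 15 + 15 = 440.
Lower bound: ⌈440/80⌉ = 6 bins.
A packing using 6 bins:
  bin 1: 65 + 15 = 80
  bin 2: 60 + 20 = 80
  bin 3: 55 + 25 = 80
  bin 4: 50 + 25 = 75
  bin 5: 50 + 25 = 75
  bin 6: 20 + 15 + 15 = 50
This matches the lower bound, so 6 is optimal.

6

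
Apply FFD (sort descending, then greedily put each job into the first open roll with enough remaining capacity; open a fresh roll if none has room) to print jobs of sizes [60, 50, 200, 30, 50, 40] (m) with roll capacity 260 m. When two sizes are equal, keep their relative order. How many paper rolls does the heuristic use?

2

Sorted descending: 200, 60, 50, 50, 40, 30.
  200 → roll 1 (new)  [load 200/260]
  60 → roll 1  [load 260/260]
  50 → roll 2 (new)  [load 50/260]
  50 → roll 2  [load 100/260]
  40 → roll 2  [load 140/260]
  30 → roll 2  [load 170/260]
2 paper rolls opened.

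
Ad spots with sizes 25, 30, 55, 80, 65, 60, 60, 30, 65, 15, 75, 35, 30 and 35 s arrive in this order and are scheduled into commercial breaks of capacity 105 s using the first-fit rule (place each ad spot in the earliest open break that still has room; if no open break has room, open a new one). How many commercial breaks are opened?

  25 → break 1 (new)  [load 25/105]
  30 → break 1  [load 55/105]
  55 → break 2 (new)  [load 55/105]
  80 → break 3 (new)  [load 80/105]
  65 → break 4 (new)  [load 65/105]
  60 → break 5 (new)  [load 60/105]
  60 → break 6 (new)  [load 60/105]
  30 → break 1  [load 85/105]
  65 → break 7 (new)  [load 65/105]
  15 → break 1  [load 100/105]
  75 → break 8 (new)  [load 75/105]
  35 → break 2  [load 90/105]
  30 → break 4  [load 95/105]
  35 → break 5  [load 95/105]
8 commercial breaks opened.

8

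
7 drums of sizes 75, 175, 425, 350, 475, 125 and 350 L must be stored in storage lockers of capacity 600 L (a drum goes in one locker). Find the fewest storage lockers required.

4

Total = 475 + 425 + 350 + 350 + 175 + 125 + 75 = 1975 L.
Lower bound: ⌈1975/600⌉ = 4 storage lockers.
A packing using 4 storage lockers:
  locker 1: 475 + 125 = 600
  locker 2: 425 + 175 = 600
  locker 3: 350 + 75 = 425
  locker 4: 350 = 350
This matches the lower bound, so 4 is optimal.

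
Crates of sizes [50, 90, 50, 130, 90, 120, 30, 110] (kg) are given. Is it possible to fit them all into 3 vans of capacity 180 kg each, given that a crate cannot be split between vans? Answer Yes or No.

Total = 670 kg; ⌈670/180⌉ = 4.
At least 4 vans are required, but only 3 are allowed.

No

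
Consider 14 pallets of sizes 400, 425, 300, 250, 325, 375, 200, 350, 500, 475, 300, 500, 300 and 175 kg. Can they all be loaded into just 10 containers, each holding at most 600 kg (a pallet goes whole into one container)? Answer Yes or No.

Yes

A valid assignment using 10 containers:
  container 1: 500 = 500
  container 2: 500 = 500
  container 3: 475 = 475
  container 4: 425 + 175 = 600
  container 5: 400 + 200 = 600
  container 6: 375 = 375
  container 7: 350 + 250 = 600
  container 8: 325 = 325
  container 9: 300 + 300 = 600
  container 10: 300 = 300
Every load is within 600 kg, so 10 containers suffice.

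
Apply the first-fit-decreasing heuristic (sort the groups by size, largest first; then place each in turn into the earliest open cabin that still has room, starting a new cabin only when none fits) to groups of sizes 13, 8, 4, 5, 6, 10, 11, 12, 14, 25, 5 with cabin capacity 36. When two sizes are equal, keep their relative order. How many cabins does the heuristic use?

Sorted descending: 25, 14, 13, 12, 11, 10, 8, 6, 5, 5, 4.
  25 → cabin 1 (new)  [load 25/36]
  14 → cabin 2 (new)  [load 14/36]
  13 → cabin 2  [load 27/36]
  12 → cabin 3 (new)  [load 12/36]
  11 → cabin 1  [load 36/36]
  10 → cabin 3  [load 22/36]
  8 → cabin 2  [load 35/36]
  6 → cabin 3  [load 28/36]
  5 → cabin 3  [load 33/36]
  5 → cabin 4 (new)  [load 5/36]
  4 → cabin 4  [load 9/36]
4 cabins opened.

4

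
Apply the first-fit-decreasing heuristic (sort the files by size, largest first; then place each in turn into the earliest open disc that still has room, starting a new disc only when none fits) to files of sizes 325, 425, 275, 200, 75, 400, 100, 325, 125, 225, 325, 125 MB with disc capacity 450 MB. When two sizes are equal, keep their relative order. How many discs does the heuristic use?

7

Sorted descending: 425, 400, 325, 325, 325, 275, 225, 200, 125, 125, 100, 75.
  425 → disc 1 (new)  [load 425/450]
  400 → disc 2 (new)  [load 400/450]
  325 → disc 3 (new)  [load 325/450]
  325 → disc 4 (new)  [load 325/450]
  325 → disc 5 (new)  [load 325/450]
  275 → disc 6 (new)  [load 275/450]
  225 → disc 7 (new)  [load 225/450]
  200 → disc 7  [load 425/450]
  125 → disc 3  [load 450/450]
  125 → disc 4  [load 450/450]
  100 → disc 5  [load 425/450]
  75 → disc 6  [load 350/450]
7 discs opened.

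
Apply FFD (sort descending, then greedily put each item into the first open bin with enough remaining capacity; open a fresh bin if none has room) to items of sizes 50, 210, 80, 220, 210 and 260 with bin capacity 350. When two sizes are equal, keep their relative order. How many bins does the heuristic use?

Sorted descending: 260, 220, 210, 210, 80, 50.
  260 → bin 1 (new)  [load 260/350]
  220 → bin 2 (new)  [load 220/350]
  210 → bin 3 (new)  [load 210/350]
  210 → bin 4 (new)  [load 210/350]
  80 → bin 1  [load 340/350]
  50 → bin 2  [load 270/350]
4 bins opened.

4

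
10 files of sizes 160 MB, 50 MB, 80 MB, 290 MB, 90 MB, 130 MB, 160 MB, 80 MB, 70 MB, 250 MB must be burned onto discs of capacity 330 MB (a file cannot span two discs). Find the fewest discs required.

5

Total = 290 + 250 + 160 + 160 + 130 + 90 + 80 + 80 + 70 + 50 = 1360 MB.
Lower bound: ⌈1360/330⌉ = 5 discs.
A packing using 5 discs:
  disc 1: 290 = 290
  disc 2: 250 + 80 = 330
  disc 3: 160 + 160 = 320
  disc 4: 130 + 90 + 80 = 300
  disc 5: 70 + 50 = 120
This matches the lower bound, so 5 is optimal.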